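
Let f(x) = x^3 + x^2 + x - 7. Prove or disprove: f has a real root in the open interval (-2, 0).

No.

f(-2) = -13 and f(0) = -7, both negative.
The derivative f'(x) = 3x^2 + 2x + 1 is a quadratic with discriminant 2² − 4·3·1 = -8 < 0; it never vanishes, so it is always positive (sign of the leading coefficient).
So f is strictly increasing; between -2 and 0 its values lie between f(-2) = -13 and f(0) = -7, all negative. Therefore f has no root in (-2, 0).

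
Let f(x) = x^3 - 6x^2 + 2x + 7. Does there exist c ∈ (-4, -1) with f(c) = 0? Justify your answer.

f(-4) = -161 and f(-1) = -2, both negative, so a sign-change argument is unavailable; we show f keeps this sign on the whole interval.
Substitute x = -1 − u, where 0 < u < 3 on the interval. Expanding, f(-1 − u) = -u^3 - 9u^2 - 17u - 2.
The nonzero coefficients here are all negative, so for u > 0 every term is negative (or zero), and the constant term -2 is strictly negative.
So f is strictly negative on (-4, -1); no root exists in the interval.

f has no root in that interval.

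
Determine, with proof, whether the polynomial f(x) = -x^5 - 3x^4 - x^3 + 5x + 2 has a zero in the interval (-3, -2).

f(-3) = 14 and f(-2) = -16, which have opposite signs.
Since f is a polynomial it is continuous on [-3, -2].
By the Intermediate Value Theorem f must vanish at some point of (-3, -2).

Yes, f has a root in the interval.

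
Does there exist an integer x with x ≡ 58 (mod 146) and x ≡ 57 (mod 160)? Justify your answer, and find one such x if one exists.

No, no such integer exists.

Reduce both congruences modulo 2, which divides 146 and 160: they say x ≡ 58 (mod 2) and x ≡ 57 (mod 2).
These are incompatible: 58 − 57 = 1 is not divisible by 2.
So no integer satisfies both congruences.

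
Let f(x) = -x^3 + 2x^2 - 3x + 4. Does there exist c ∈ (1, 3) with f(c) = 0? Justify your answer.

Yes, f has a root in the interval.

f(1) = 2 and f(3) = -14, which have opposite signs.
Since f is a polynomial it is continuous on [1, 3].
By the Intermediate Value Theorem f must vanish at some point of (1, 3).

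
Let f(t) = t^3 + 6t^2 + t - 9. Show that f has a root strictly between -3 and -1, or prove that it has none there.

Yes, f has a root in the interval.

f(-3) = 15 and f(-1) = -5, which have opposite signs.
As a polynomial, f is continuous on every closed interval.
By the Intermediate Value Theorem, f takes the value 0 somewhere in the open interval.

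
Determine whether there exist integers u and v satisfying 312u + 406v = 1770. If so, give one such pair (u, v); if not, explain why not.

gcd(312, 406) = 2, and 2 divides 1770, so integer solutions exist.
Dividing through by 2 reduces the equation to 156u + 203v = 885.
Dividing repeatedly: 203 = 1·156 + 47, 156 = 3·47 + 15, 47 = 3·15 + 2, 15 = 7·2 + 1, 2 = 2·1 + 0.
Working back up the chain: 1 = 15 − 7·2 = 15 − 7·(47 − 3·15) = −7·47 + 22·15 = −7·47 + 22·(156 − 3·47) = 22·156 − 73·47 = 22·156 − 73·(203 − 1·156) = −73·203 + 95·156. So 156·95 + 203·(-73) = 1.
Scaling by 885 gives the particular solution (u, v) = (84075, -64605).
The general solution is u = 84075 + 203k, v = -64605 − 156k; taking k = -414 gives the smaller pair u = 33, v = -21.
Indeed 312·33 + 406·(-21) = 10296 − 8526 = 1770.

u = 33, v = -21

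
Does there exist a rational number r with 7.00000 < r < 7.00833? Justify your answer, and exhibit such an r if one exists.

Multiplying by 121: 121·7.00000 = 847.00000 and 121·7.00833 = 848.00793, so the integer 848 lies strictly between them.
Hence 848/121 is a rational number with 7.00000 < 848/121 < 7.00833.

r = 848/121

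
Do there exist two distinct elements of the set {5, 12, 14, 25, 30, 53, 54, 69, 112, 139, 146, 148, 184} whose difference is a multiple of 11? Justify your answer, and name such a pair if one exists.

5 and 148 are such a pair.

Reduce each element mod 11: 5↦5, 12↦1, 14↦3, 25↦3, 30↦8, 53↦9, 54↦10, 69↦3, 112↦2, 139↦7, 146↦3, 148↦5, 184↦8. The residue 5 repeats (at 5 and 148), and 148 − 5 = 143 = 13·11.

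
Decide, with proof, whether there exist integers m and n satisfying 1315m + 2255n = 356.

Both 1315 and 2255 are divisible by gcd(1315, 2255) = 5, hence so is any combination 1315m + 2255n.
However 356 leaves remainder 1 on division by 5.
Therefore 1315m + 2255n = 356 has no solution in integers.

There are no such integers.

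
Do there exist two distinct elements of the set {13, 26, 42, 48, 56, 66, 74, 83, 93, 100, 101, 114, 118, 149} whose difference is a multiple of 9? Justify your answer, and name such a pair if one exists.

The pair (42, 114) works.

42 mod 9 = 6 and 114 mod 9 = 6, so 114 − 42 = 72 = 8·9.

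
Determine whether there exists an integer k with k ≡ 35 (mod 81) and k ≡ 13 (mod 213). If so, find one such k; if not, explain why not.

There is no such integer.

Both moduli are multiples of 3 = gcd(81, 213), so any solution would satisfy k ≡ 35 and k ≡ 13 modulo 3 simultaneously.
However 35 ≡ 2 and 13 ≡ 1 (mod 3), and 2 ≠ 1.
So no integer satisfies both congruences.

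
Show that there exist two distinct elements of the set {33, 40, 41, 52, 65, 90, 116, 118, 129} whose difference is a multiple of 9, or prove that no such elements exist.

There is no such pair.

Two integers differ by a multiple of 9 exactly when they have the same residue mod 9. The residues are 33↦6, 40↦4, 41↦5, 52↦7, 65↦2, 90↦0, 116↦8, 118↦1, 129↦3.
No residue repeats among the 9 elements, so no pair has difference ≡ 0 (mod 9).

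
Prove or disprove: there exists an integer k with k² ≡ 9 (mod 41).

k = 3

Take k = 3. Then 3² = 9, and since 0 ≤ 9 < 41 this is already reduced: 3² ≡ 9 (mod 41).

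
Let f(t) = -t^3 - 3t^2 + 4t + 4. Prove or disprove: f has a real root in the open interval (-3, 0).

Yes, f has a root in the interval.

f(-3) = -8 and f(0) = 4, which have opposite signs.
As a polynomial, f is continuous on every closed interval.
By the Intermediate Value Theorem, f takes the value 0 somewhere in the open interval.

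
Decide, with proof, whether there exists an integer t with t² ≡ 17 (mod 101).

t = 44

t = 44 works: 44² = 1936, and 1936 − 17 = 1919 = 19·101.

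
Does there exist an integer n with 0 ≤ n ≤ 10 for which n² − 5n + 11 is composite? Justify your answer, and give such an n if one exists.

n = 8

At n = 8: 8² − 5·8 + 11 = 35 = 5·7, which is composite.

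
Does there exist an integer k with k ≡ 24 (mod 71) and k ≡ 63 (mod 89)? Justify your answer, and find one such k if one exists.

k = 5136

Since 71 and 89 share no common factor, CRT says the pair of congruences has a solution (unique mod 6319).
Any solution of the first congruence is k = 24 + 71t; substituting into the second, 71t ≡ 63 − 24 ≡ 39 (mod 89).
Invert 71 mod 89 by the Euclidean algorithm: 89 = 1·71 + 18, 71 = 3·18 + 17, 18 = 1·17 + 1, 17 = 17·1 + 0; back-substituting, 1 = 18 − 1·17 = 18 − (71 − 3·18) = −71 + 4·18 = −71 + 4·(89 − 1·71) = 4·89 − 5·71. Hence 71·(-5) ≡ 1, so 71⁻¹ ≡ -5 ≡ 84 (mod 89).
Multiplying by 84: t ≡ 84·39 = 3276 ≡ 72 (mod 89).
With t = 72: k = 24 + 71·72 = 5136.
Verify: 5136 = 72·71 + 24 and 5136 = 57·89 + 63. ✓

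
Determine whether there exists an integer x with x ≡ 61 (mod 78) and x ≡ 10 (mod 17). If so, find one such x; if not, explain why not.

x = 61

Since 78 and 17 share no common factor, CRT says the pair of congruences has a solution (unique mod 1326).
Any solution of the first congruence is x = 61 + 78t; substituting into the second, 78t ≡ 10 − 61 ≡ 0 (mod 17).
78 ≡ 10 (mod 17), so this reads 10t ≡ 0 (mod 17). t = 0 satisfies this.
Taking t = 0 gives x = 61 + 78·0 = 61.
Verify: 61 = 0·78 + 61 and 61 = 3·17 + 10. ✓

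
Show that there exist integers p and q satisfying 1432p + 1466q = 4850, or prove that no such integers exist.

Since gcd(1432, 1466) = 2 and 4850 = 2·2425, Bézout's identity guarantees a solution.
Dividing through by 2 reduces the equation to 716p + 733q = 2425.
Dividing repeatedly: 733 = 1·716 + 17, 716 = 42·17 + 2, 17 = 8·2 + 1, 2 = 2·1 + 0.
Unwinding: 1 = 17 − 8·2 = 17 − 8·(716 − 42·17) = −8·716 + 337·17 = −8·716 + 337·(733 − 1·716) = 337·733 − 345·716, i.e. 716·(-345) + 733·337 = 1.
Scaling by 2425 gives the particular solution (p, q) = (-836625, 817225).
Shifting by a multiple of (733, −716) keeps it a solution: p = -836625 + 1142·733 = 461, q = 817225 − 1142·716 = -447.
Indeed 1432·461 + 1466·(-447) = 660152 − 655302 = 4850.

p = 461, q = -447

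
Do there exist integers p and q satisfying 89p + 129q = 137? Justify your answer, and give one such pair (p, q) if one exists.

p = 103, q = -70

89 and 129 are coprime, so 89p + 129q ranges over all of ℤ.
Dividing repeatedly: 129 = 1·89 + 40, 89 = 2·40 + 9, 40 = 4·9 + 4, 9 = 2·4 + 1, 4 = 4·1 + 0.
Back-substituting, 1 = 9 − 2·4 = 9 − 2·(40 − 4·9) = −2·40 + 9·9 = −2·40 + 9·(89 − 2·40) = 9·89 − 20·40 = 9·89 − 20·(129 − 1·89) = −20·129 + 29·89; that is, 89·29 + 129·(-20) = 1.
Multiplying through by 137: p = 29·137 = 3973, q = (-20)·137 = -2740 is a solution.
The general solution is p = 3973 + 129k, q = -2740 − 89k; taking k = -30 gives the smaller pair p = 103, q = -70.
Check: 89·103 + 129·(-70) = 9167 − 9030 = 137. ✓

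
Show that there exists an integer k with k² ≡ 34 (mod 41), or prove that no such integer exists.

There is no such integer.

Apply Euler's criterion with the prime 41: 34 is a quadratic residue iff 34^20 ≡ 1 (mod 41), and a non-residue iff it is ≡ −1.
Repeated squaring mod 41: 34^2 = 1156 ≡ 8; 34^4 ≡ 8² = 64 ≡ 23; 34^8 ≡ 23² = 529 ≡ 37; 34^16 ≡ 37² = 1369 ≡ 16.
Since 20 = 16 + 4, 34^20 ≡ 16 · 23; multiplying out mod 41: 16·23 = 368 ≡ 40. Thus 34^20 ≡ 40 ≡ −1 (mod 41).
The value −1 means 34 is a non-residue modulo 41, so k² ≡ 34 (mod 41) is impossible.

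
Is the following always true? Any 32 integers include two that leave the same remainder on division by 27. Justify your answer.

There are exactly 27 possible remainders on division by 27.
Placing 32 integers into 27 classes, some class receives at least two — say a and b.
So a and b have equal remainders mod 27, which is exactly what was to be shown.

Yes, this is always true.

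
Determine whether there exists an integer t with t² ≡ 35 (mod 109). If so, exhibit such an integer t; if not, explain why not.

t = 12

t = 12 works: 12² = 144, and 144 − 35 = 109 = 1·109.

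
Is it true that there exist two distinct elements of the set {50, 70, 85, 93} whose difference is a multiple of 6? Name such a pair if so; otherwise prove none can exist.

Residues mod 6: 50↦2, 70↦4, 85↦1, 93↦3.
All 4 residues are distinct, so no two elements differ by a multiple of 6.

There is no such pair.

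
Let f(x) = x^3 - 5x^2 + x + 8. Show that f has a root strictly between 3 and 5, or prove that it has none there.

Such a root exists.

f(3) = -7 and f(5) = 13, which have opposite signs.
As a polynomial, f is continuous on every closed interval.
By the Intermediate Value Theorem, f takes the value 0 somewhere in the open interval.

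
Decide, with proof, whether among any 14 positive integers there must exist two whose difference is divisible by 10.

Yes.

There are exactly 10 possible remainders on division by 10.
With 14 integers and only 10 classes, the pigeonhole principle forces two of them, say a and b, into the same class.
Their difference a − b is then a multiple of 10.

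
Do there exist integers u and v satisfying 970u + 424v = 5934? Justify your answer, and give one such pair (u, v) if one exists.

Since gcd(970, 424) = 2 and 5934 = 2·2967, Bézout's identity guarantees a solution.
Dividing through by 2 reduces the equation to 485u + 212v = 2967.
Euclidean algorithm: 485 = 2·212 + 61, 212 = 3·61 + 29, 61 = 2·29 + 3, 29 = 9·3 + 2, 3 = 1·2 + 1, 2 = 2·1 + 0.
Back-substituting, 1 = 3 − 1·2 = 3 − (29 − 9·3) = −29 + 10·3 = −29 + 10·(61 − 2·29) = 10·61 − 21·29 = 10·61 − 21·(212 − 3·61) = −21·212 + 73·61 = −21·212 + 73·(485 − 2·212) = 73·485 − 167·212; that is, 485·73 + 212·(-167) = 1.
Times 2967: 485·216591 + 212·(-495489) = 2967, so (216591, -495489) solves it.
Shifting by a multiple of (212, −485) keeps it a solution: u = 216591 − 1021·212 = 139, v = -495489 + 1021·485 = -304.
Check: 970·139 + 424·(-304) = 134830 − 128896 = 5934. ✓

u = 139, v = -304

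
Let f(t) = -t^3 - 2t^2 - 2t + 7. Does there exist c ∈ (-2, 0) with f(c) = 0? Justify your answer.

f(-2) = 11 and f(0) = 7, both positive.
The derivative f'(t) = -3t^2 - 4t - 2 is a quadratic with discriminant (-4)² − 4·(-3)·(-2) = -8 < 0; it never vanishes, so it is always negative (sign of the leading coefficient).
So f is strictly decreasing; between -2 and 0 its values lie between f(-2) = 11 and f(0) = 7, all positive. Therefore f has no root in (-2, 0).

No.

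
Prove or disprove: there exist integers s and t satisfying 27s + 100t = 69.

s = 47, t = -12

Since gcd(27, 100) = 1, every integer is an integer combination of 27 and 100.
Euclidean algorithm: 100 = 3·27 + 19, 27 = 1·19 + 8, 19 = 2·8 + 3, 8 = 2·3 + 2, 3 = 1·2 + 1, 2 = 2·1 + 0.
Back-substituting, 1 = 3 − 1·2 = 3 − (8 − 2·3) = −8 + 3·3 = −8 + 3·(19 − 2·8) = 3·19 − 7·8 = 3·19 − 7·(27 − 1·19) = −7·27 + 10·19 = −7·27 + 10·(100 − 3·27) = 10·100 − 37·27; that is, 27·(-37) + 100·10 = 1.
Scaling by 69 gives the particular solution (s, t) = (-2553, 690).
Shifting by a multiple of (100, −27) keeps it a solution: s = -2553 + 26·100 = 47, t = 690 − 26·27 = -12.
Indeed 27·47 + 100·(-12) = 1269 − 1200 = 69.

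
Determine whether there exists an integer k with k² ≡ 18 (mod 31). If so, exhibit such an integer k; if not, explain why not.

k = 7

Take k = 7. Then 7² = 49 = 1·31 + 18, so 7² ≡ 18 (mod 31).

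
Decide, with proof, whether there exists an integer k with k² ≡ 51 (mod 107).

107 is prime, so by Euler's criterion 51 is a square mod 107 iff 51^((107−1)/2) = 51^53 ≡ 1 (mod 107).
Squaring successively (mod 107): 51^2 = 2601 ≡ 33; 51^4 ≡ 33² = 1089 ≡ 19; 51^8 ≡ 19² = 361 ≡ 40; 51^16 ≡ 40² = 1600 ≡ 102; 51^32 ≡ 102² = 10404 ≡ 25.
Since 53 = 32 + 16 + 4 + 1, 51^53 ≡ 25 · 102 · 19 · 51; multiplying out mod 107: 25·102 = 2550 ≡ 89, then 89·19 = 1691 ≡ 86, then 86·51 = 4386 ≡ 106. Thus 51^53 ≡ 106 ≡ −1 (mod 107).
By Euler's criterion 51 is a quadratic non-residue mod 107: no k satisfies k² ≡ 51 (mod 107).

No, no such integer exists.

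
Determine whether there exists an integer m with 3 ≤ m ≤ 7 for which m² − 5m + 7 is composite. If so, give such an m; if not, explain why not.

At m = 7: 7² − 5·7 + 7 = 21 = 3·7, which is composite.

m = 7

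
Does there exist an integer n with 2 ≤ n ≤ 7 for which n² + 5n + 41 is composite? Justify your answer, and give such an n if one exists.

n = 7

At n = 7: 7² + 5·7 + 41 = 125 = 5·25, which is composite.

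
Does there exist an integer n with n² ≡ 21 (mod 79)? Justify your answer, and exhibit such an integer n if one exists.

n = 69

Take n = 69. Then 69² = 4761 = 60·79 + 21, so 69² ≡ 21 (mod 79).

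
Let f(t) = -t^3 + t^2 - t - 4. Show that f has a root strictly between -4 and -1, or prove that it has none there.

f(-4) = 80 and f(-1) = -1, which have opposite signs.
Since f is a polynomial it is continuous on [-4, -1].
By the Intermediate Value Theorem f must vanish at some point of (-4, -1).

Yes, f has a root in the interval.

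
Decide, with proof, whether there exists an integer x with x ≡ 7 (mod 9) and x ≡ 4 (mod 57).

x = 61

The moduli are not coprime: gcd(9, 57) = 3. Compatibility requires 3 ∣ (4 − 7) = -3, which holds, so solutions exist.
The integers ≡ 7 (mod 9) are 7, 16, 25, 34, 43, 52, 61, …; their remainders mod 57 are 7, 16, 25, 34, 43, 52, 4, so x = 61 is the first that is ≡ 4 (mod 57).
Indeed 61 ≡ 7 (mod 9) and 61 ≡ 4 (mod 57).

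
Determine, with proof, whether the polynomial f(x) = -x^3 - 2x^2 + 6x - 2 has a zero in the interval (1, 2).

f(1) = 1 and f(2) = -6, which have opposite signs.
Since f is a polynomial it is continuous on [1, 2].
By the Intermediate Value Theorem f must vanish at some point of (1, 2).

Yes, f has a root in the interval.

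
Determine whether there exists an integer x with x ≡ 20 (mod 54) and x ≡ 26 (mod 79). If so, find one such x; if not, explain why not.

x = 2396

The moduli 54 and 79 are coprime, so by the Chinese Remainder Theorem a unique solution modulo 4266 exists.
Any solution of the first congruence is x = 20 + 54t; substituting into the second, 54t ≡ 26 − 20 ≡ 6 (mod 79).
Since 54·60 = 3240 = 41·79 + 1, the inverse of 54 mod 79 is 60.
Multiplying by 60: t ≡ 60·6 = 360 ≡ 44 (mod 79).
Taking t = 44 gives x = 20 + 54·44 = 2396.
Check: 2396 mod 54 = 20, 2396 mod 79 = 26. ✓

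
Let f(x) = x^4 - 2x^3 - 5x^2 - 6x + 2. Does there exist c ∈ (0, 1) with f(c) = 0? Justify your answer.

f(0) = 2 and f(1) = -10, which have opposite signs.
As a polynomial, f is continuous on every closed interval.
By the Intermediate Value Theorem, f takes the value 0 somewhere in the open interval.

Yes, f has a root in the interval.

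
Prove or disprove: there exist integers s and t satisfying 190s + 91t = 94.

Since gcd(190, 91) = 1, every integer is an integer combination of 190 and 91.
Dividing repeatedly: 190 = 2·91 + 8, 91 = 11·8 + 3, 8 = 2·3 + 2, 3 = 1·2 + 1, 2 = 2·1 + 0.
Unwinding: 1 = 3 − 1·2 = 3 − (8 − 2·3) = −8 + 3·3 = −8 + 3·(91 − 11·8) = 3·91 − 34·8 = 3·91 − 34·(190 − 2·91) = −34·190 + 71·91, i.e. 190·(-34) + 91·71 = 1.
Scaling by 94 gives the particular solution (s, t) = (-3196, 6674).
The general solution is s = -3196 + 91k, t = 6674 − 190k; taking k = 36 gives the smaller pair s = 80, t = -166.
Indeed 190·80 + 91·(-166) = 15200 − 15106 = 94.

s = 80, t = -166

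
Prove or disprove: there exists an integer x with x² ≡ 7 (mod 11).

Computing x² mod 11 for x = 0, 1, …, 5 (enough, by the symmetry x ↦ 11 − x) gives 0, 1, 4, 9, 5, 3.
The set of squares mod 11 is therefore {0, 1, 3, 4, 5, 9}, which does not contain 7.
Hence no integer x has x² ≡ 7 (mod 11).

No such integer exists.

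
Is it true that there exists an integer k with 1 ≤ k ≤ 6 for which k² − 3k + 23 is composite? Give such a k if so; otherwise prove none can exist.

k = 2

At k = 2: 2² − 3·2 + 23 = 21 = 3·7, which is composite.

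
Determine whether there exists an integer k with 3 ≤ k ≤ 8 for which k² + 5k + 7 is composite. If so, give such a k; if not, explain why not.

At k = 8: 8² + 5·8 + 7 = 111 = 3·37, which is composite.

k = 8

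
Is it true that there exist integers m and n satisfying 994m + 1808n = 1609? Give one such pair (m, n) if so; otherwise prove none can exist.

No, no such integers exist.

Both 994 and 1808 are divisible by gcd(994, 1808) = 2, hence so is any combination 994m + 1808n.
But 1609 is not a multiple of 2 (it leaves remainder 1).
Hence no integers m, n satisfy the equation.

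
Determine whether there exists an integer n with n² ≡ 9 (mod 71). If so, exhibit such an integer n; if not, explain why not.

n = 3

Take n = 3. Then 3² = 9, and since 0 ≤ 9 < 71 this is already reduced: 3² ≡ 9 (mod 71).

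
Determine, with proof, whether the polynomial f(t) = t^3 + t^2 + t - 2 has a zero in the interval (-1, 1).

f(-1) = -3 and f(1) = 1, which have opposite signs.
As a polynomial, f is continuous on every closed interval.
By the Intermediate Value Theorem, f takes the value 0 somewhere in the open interval.

Such a root exists.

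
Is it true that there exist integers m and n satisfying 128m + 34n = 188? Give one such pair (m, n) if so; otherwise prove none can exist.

m = 2, n = -2

Since gcd(128, 34) = 2 and 188 = 2·94, Bézout's identity guarantees a solution.
Dividing through by 2 reduces the equation to 64m + 17n = 94.
Euclidean algorithm: 64 = 3·17 + 13, 17 = 1·13 + 4, 13 = 3·4 + 1, 4 = 4·1 + 0.
Back-substituting, 1 = 13 − 3·4 = 13 − 3·(17 − 1·13) = −3·17 + 4·13 = −3·17 + 4·(64 − 3·17) = 4·64 − 15·17; that is, 64·4 + 17·(-15) = 1.
Times 94: 64·376 + 17·(-1410) = 94, so (376, -1410) solves it.
Shifting by a multiple of (17, −64) keeps it a solution: m = 376 − 22·17 = 2, n = -1410 + 22·64 = -2.
Check: 128·2 + 34·(-2) = 256 − 68 = 188. ✓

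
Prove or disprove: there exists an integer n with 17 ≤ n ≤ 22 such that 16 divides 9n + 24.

For n = 17, 18, …, 22 the values of 9n + 24 modulo 16 are 1, 10, 3, 12, 5, 14 respectively.
None is 0, so 16 never divides 9n + 24 on this range.

No, no such integer n in that range exists.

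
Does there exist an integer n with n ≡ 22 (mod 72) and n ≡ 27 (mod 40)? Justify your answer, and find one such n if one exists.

There is no such integer.

gcd(72, 40) = 8. If n ≡ 22 (mod 72) and n ≡ 27 (mod 40), then n ≡ 22 (mod 8) and n ≡ 27 (mod 8).
However 22 ≡ 6 and 27 ≡ 3 (mod 8), and 6 ≠ 3.
So no integer satisfies both congruences.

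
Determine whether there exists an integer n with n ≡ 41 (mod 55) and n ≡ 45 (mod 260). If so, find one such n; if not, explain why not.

Both moduli are multiples of 5 = gcd(55, 260), so any solution would satisfy n ≡ 41 and n ≡ 45 modulo 5 simultaneously.
These are incompatible: 41 − 45 = -4 is not divisible by 5.
So no integer satisfies both congruences.

No, no such integer exists.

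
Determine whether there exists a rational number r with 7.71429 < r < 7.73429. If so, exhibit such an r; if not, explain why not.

r = 85/11

Scale by 11: the interval becomes (84.85719, 85.07719), which contains the integer 85.
Hence 85/11 is a rational number with 7.71429 < 85/11 < 7.73429.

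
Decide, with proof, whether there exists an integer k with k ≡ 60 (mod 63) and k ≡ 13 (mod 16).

k = 1005

gcd(63, 16) = 1, so the Chinese Remainder Theorem guarantees exactly one residue class mod 1008 satisfying both.
Write k = 60 + 63t and require 60 + 63t ≡ 13 (mod 16), i.e. 63t ≡ 1 (mod 16).
63 ≡ 15 (mod 16), so this reads 15t ≡ 1 (mod 16). Note 15·15 = 225 ≡ 1 (mod 16) (as 225 − 1 = 14·16), so 15⁻¹ ≡ 15.
Therefore t ≡ 15·1 = 15 (mod 16).
With t = 15: k = 60 + 63·15 = 1005.
Verify: 1005 = 15·63 + 60 and 1005 = 62·16 + 13. ✓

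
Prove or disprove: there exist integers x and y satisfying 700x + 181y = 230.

700 and 181 are coprime, so 700x + 181y ranges over all of ℤ.
Euclidean algorithm: 700 = 3·181 + 157, 181 = 1·157 + 24, 157 = 6·24 + 13, 24 = 1·13 + 11, 13 = 1·11 + 2, 11 = 5·2 + 1, 2 = 2·1 + 0.
Unwinding: 1 = 11 − 5·2 = 11 − 5·(13 − 1·11) = −5·13 + 6·11 = −5·13 + 6·(24 − 1·13) = 6·24 − 11·13 = 6·24 − 11·(157 − 6·24) = −11·157 + 72·24 = −11·157 + 72·(181 − 1·157) = 72·181 − 83·157 = 72·181 − 83·(700 − 3·181) = −83·700 + 321·181, i.e. 700·(-83) + 181·321 = 1.
Multiplying through by 230: x = (-83)·230 = -19090, y = 321·230 = 73830 is a solution.
The general solution is x = -19090 + 181k, y = 73830 − 700k; taking k = 106 gives the smaller pair x = 96, y = -370.
Indeed 700·96 + 181·(-370) = 67200 − 66970 = 230.

x = 96, y = -370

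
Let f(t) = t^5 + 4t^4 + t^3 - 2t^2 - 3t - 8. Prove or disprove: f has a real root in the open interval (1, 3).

Yes, f has a root in the interval.

f(1) = -7 and f(3) = 559, which have opposite signs.
Since f is a polynomial it is continuous on [1, 3].
By the Intermediate Value Theorem, f takes the value 0 somewhere in the open interval.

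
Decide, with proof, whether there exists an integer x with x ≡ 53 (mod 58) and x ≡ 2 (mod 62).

No such integer exists.

Reduce both congruences modulo 2, which divides 58 and 62: they say x ≡ 53 (mod 2) and x ≡ 2 (mod 2).
However 53 ≡ 1 and 2 ≡ 0 (mod 2), and 1 ≠ 0.
So no integer satisfies both congruences.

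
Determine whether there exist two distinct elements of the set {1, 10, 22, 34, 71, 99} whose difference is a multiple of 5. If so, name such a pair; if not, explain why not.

The pair (1, 71) works.

1 mod 5 = 1 and 71 mod 5 = 1, so 71 − 1 = 70 = 14·5.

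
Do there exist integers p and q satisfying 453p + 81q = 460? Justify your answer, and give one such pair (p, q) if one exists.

gcd(453, 81) = 3, so every integer of the form 453p + 81q is a multiple of 3.
But 460 is not a multiple of 3 (it leaves remainder 1).
So the equation is unsolvable over ℤ.

No such integers exist.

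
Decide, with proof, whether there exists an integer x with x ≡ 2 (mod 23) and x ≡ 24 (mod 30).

gcd(23, 30) = 1, so the Chinese Remainder Theorem guarantees exactly one residue class mod 690 satisfying both.
Any solution of the first congruence is x = 2 + 23t; substituting into the second, 23t ≡ 24 − 2 ≡ 22 (mod 30).
Note 23·17 = 391 ≡ 1 (mod 30) (as 391 − 1 = 13·30), so 23⁻¹ ≡ 17.
Multiplying by 17: t ≡ 17·22 = 374 ≡ 14 (mod 30).
Taking t = 14 gives x = 2 + 23·14 = 324.
Check: 324 mod 23 = 2, 324 mod 30 = 24. ✓

x = 324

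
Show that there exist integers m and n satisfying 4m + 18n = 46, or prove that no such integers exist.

gcd(4, 18) = 2, and 2 divides 46, so integer solutions exist.
Dividing through by 2 reduces the equation to 2m + 9n = 23.
Dividing repeatedly: 9 = 4·2 + 1, 2 = 2·1 + 0.
Unwinding: 1 = 9 − 4·2, i.e. 2·(-4) + 9·1 = 1.
Times 23: 2·(-92) + 9·23 = 23, so (-92, 23) solves it.
Adding 11·9 to m and subtracting 11·2 from n gives the tidier solution (7, 1).
Check: 4·7 + 18·1 = 28 + 18 = 46. ✓

m = 7, n = 1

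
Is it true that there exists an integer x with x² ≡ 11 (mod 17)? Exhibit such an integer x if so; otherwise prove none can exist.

There is no such integer.

Computing x² mod 17 for x = 0, 1, …, 8 (enough, by the symmetry x ↦ 17 − x) gives 0, 1, 4, 9, 16, 8, 2, 15, 13.
The set of squares mod 17 is therefore {0, 1, 2, 4, 8, 9, 13, 15, 16}, which does not contain 11.
Therefore x² ≡ 11 (mod 17) has no solution.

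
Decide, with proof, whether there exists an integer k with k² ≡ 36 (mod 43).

Take k = 6. Then 6² = 36, and since 0 ≤ 36 < 43 this is already reduced: 6² ≡ 36 (mod 43).

k = 6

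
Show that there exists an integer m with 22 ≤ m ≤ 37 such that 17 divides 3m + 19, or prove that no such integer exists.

m = 22 works, since 3·22 + 19 = 85 = 5·17.

m = 22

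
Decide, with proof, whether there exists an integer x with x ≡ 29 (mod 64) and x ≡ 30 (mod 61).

gcd(64, 61) = 1, so the Chinese Remainder Theorem guarantees exactly one residue class mod 3904 satisfying both.
Write x = 29 + 64t and require 29 + 64t ≡ 30 (mod 61), i.e. 64t ≡ 1 (mod 61).
64 ≡ 3 (mod 61), so this reads 3t ≡ 1 (mod 61). Since 3·41 = 123 = 2·61 + 1, the inverse of 3 mod 61 is 41.
Multiplying by 41: t ≡ 41·1 = 41 (mod 61).
Taking t = 41 gives x = 29 + 64·41 = 2653.
Verify: 2653 = 41·64 + 29 and 2653 = 43·61 + 30. ✓

x = 2653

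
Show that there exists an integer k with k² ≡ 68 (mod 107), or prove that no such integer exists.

No, no such integer exists.

Apply Euler's criterion with the prime 107: 68 is a quadratic residue iff 68^53 ≡ 1 (mod 107), and a non-residue iff it is ≡ −1.
Squaring successively (mod 107): 68^2 = 4624 ≡ 23; 68^4 ≡ 23² = 529 ≡ 101; 68^8 ≡ 101² = 10201 ≡ 36; 68^16 ≡ 36² = 1296 ≡ 12; 68^32 ≡ 12² = 144 ≡ 37.
Since 53 = 32 + 16 + 4 + 1, 68^53 ≡ 37 · 12 · 101 · 68; multiplying out mod 107: 37·12 = 444 ≡ 16, then 16·101 = 1616 ≡ 11, then 11·68 = 748 ≡ 106. Thus 68^53 ≡ 106 ≡ −1 (mod 107).
By Euler's criterion 68 is a quadratic non-residue mod 107: no k satisfies k² ≡ 68 (mod 107).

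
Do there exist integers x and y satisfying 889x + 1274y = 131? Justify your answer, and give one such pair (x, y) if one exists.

Both 889 and 1274 are divisible by gcd(889, 1274) = 7, hence so is any combination 889x + 1274y.
However 131 leaves remainder 5 on division by 7.
Therefore 889x + 1274y = 131 has no solution in integers.

There are no such integers.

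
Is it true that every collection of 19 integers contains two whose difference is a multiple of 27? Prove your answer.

No, the set {44, 45, 46, 47, 48, 49, 50, 51, 52, 53, 54, 55, 56, 57, 58, 59, 60, 61, 62} is a counterexample.

Consider the 19 integers 44, 45, …, 62. They lie in distinct residue classes modulo 27, since 19 ≤ 27.
Any two of them differ by at most 18 < 27 and by at least 1, so no difference is a multiple of 27.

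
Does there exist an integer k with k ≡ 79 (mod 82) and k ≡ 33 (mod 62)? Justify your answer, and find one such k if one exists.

k = 653

The moduli are not coprime: gcd(82, 62) = 2. Compatibility requires 2 ∣ (33 − 79) = -46, which holds, so solutions exist.
The integers ≡ 79 (mod 82) are 79, 161, 243, 325, 407, 489, 571, 653, …; their remainders mod 62 are 17, 37, 57, 15, 35, 55, 13, 33, so k = 653 is the first that is ≡ 33 (mod 62).
Indeed 653 ≡ 79 (mod 82) and 653 ≡ 33 (mod 62).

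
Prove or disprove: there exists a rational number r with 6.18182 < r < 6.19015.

Look for a denominator N such that an integer falls strictly between N·6.18182 and N·6.19015. N = 16 works: 16·6.18182 = 98.90912 < 99 < 99.04240 = 16·6.19015.
So r = 99/16 works: it is a ratio of integers, and dividing 16·6.18182 < 99 < 16·6.19015 through by 16 gives 6.18182 < 99/16 < 6.19015.

r = 99/16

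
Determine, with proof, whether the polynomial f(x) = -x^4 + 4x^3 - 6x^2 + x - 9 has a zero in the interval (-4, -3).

f(-4) = -621 and f(-3) = -255, both negative, so a sign-change argument is unavailable; we show f keeps this sign on the whole interval.
Shift to the endpoint -3: with x = -3 − u (0 < u < 1), one computes f(-3 − u) = -u^4 - 16u^3 - 96u^2 - 253u - 255.
All 5 nonzero coefficients of this polynomial in u are negative; hence for u > 0 the value is a sum of negative terms (the constant -255 among them).
Therefore f(x) < 0 throughout (-4, -3), and f has no zero there.

f has no root in that interval.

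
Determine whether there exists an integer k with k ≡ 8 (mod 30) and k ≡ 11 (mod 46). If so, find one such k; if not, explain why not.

Both moduli are multiples of 2 = gcd(30, 46), so any solution would satisfy k ≡ 8 and k ≡ 11 modulo 2 simultaneously.
These are incompatible: 8 − 11 = -3 is not divisible by 2.
Therefore no such k exists.

No such integer exists.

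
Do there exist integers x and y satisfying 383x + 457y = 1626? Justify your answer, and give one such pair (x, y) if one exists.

Since gcd(383, 457) = 1, every integer is an integer combination of 383 and 457.
Run the Euclidean algorithm on 457 and 383: 457 = 1·383 + 74, 383 = 5·74 + 13, 74 = 5·13 + 9, 13 = 1·9 + 4, 9 = 2·4 + 1, 4 = 4·1 + 0.
Back-substituting, 1 = 9 − 2·4 = 9 − 2·(13 − 1·9) = −2·13 + 3·9 = −2·13 + 3·(74 − 5·13) = 3·74 − 17·13 = 3·74 − 17·(383 − 5·74) = −17·383 + 88·74 = −17·383 + 88·(457 − 1·383) = 88·457 − 105·383; that is, 383·(-105) + 457·88 = 1.
Times 1626: 383·(-170730) + 457·143088 = 1626, so (-170730, 143088) solves it.
Shifting by a multiple of (457, −383) keeps it a solution: x = -170730 + 374·457 = 188, y = 143088 − 374·383 = -154.
Check: 383·188 + 457·(-154) = 72004 − 70378 = 1626. ✓

x = 188, y = -154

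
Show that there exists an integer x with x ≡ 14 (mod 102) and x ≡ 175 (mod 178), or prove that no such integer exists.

There is no such integer.

Both moduli are multiples of 2 = gcd(102, 178), so any solution would satisfy x ≡ 14 and x ≡ 175 modulo 2 simultaneously.
These are incompatible: 14 − 175 = -161 is not divisible by 2.
Hence the system has no solution.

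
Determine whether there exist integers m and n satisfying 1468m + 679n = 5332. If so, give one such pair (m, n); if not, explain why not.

m = 246, n = -524

Since gcd(1468, 679) = 1, every integer is an integer combination of 1468 and 679.
Run the Euclidean algorithm on 1468 and 679: 1468 = 2·679 + 110, 679 = 6·110 + 19, 110 = 5·19 + 15, 19 = 1·15 + 4, 15 = 3·4 + 3, 4 = 1·3 + 1, 3 = 3·1 + 0.
Working back up the chain: 1 = 4 − 1·3 = 4 − (15 − 3·4) = −15 + 4·4 = −15 + 4·(19 − 1·15) = 4·19 − 5·15 = 4·19 − 5·(110 − 5·19) = −5·110 + 29·19 = −5·110 + 29·(679 − 6·110) = 29·679 − 179·110 = 29·679 − 179·(1468 − 2·679) = −179·1468 + 387·679. So 1468·(-179) + 679·387 = 1.
Times 5332: 1468·(-954428) + 679·2063484 = 5332, so (-954428, 2063484) solves it.
Adding 1406·679 to m and subtracting 1406·1468 from n gives the tidier solution (246, -524).
Check: 1468·246 + 679·(-524) = 361128 − 355796 = 5332. ✓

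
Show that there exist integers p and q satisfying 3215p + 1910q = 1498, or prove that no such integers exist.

gcd(3215, 1910) = 5, so every integer of the form 3215p + 1910q is a multiple of 5.
But 1498 is not a multiple of 5 (it leaves remainder 3).
Hence no integers p, q satisfy the equation.

There are no such integers.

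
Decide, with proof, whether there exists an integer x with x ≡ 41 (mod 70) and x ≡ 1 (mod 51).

x = 1021

gcd(70, 51) = 1, so the Chinese Remainder Theorem guarantees exactly one residue class mod 3570 satisfying both.
Any solution of the first congruence is x = 41 + 70t; substituting into the second, 70t ≡ 1 − 41 ≡ 11 (mod 51).
70 ≡ 19 (mod 51), so this reads 19t ≡ 11 (mod 51). Note 19·43 = 817 ≡ 1 (mod 51) (as 817 − 1 = 16·51), so 19⁻¹ ≡ 43.
Multiplying by 43: t ≡ 43·11 = 473 ≡ 14 (mod 51).
With t = 14: x = 41 + 70·14 = 1021.
Check: 1021 mod 70 = 41, 1021 mod 51 = 1. ✓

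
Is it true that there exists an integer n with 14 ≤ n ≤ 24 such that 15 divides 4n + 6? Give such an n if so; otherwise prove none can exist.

n = 21

Scanning upward from n = 14 gives 62, 66, 70, 74, 78, 82, 86, none divisible by 15. At n = 21 we get 4·21 + 6 = 90, and 90 = 15·6.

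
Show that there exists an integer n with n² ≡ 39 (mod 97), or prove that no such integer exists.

There is no such integer.

Apply Euler's criterion with the prime 97: 39 is a quadratic residue iff 39^48 ≡ 1 (mod 97), and a non-residue iff it is ≡ −1.
Squaring successively (mod 97): 39^2 = 1521 ≡ 66; 39^4 ≡ 66² = 4356 ≡ 88; 39^8 ≡ 88² = 7744 ≡ 81; 39^16 ≡ 81² = 6561 ≡ 62; 39^32 ≡ 62² = 3844 ≡ 61.
Since 48 = 32 + 16, 39^48 ≡ 61 · 62; multiplying out mod 97: 61·62 = 3782 ≡ 96. Thus 39^48 ≡ 96 ≡ −1 (mod 97).
By Euler's criterion 39 is a quadratic non-residue mod 97: no n satisfies n² ≡ 39 (mod 97).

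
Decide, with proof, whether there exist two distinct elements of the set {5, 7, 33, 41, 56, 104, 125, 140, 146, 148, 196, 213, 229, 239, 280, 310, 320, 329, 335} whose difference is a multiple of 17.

5 mod 17 = 5 and 56 mod 17 = 5, so 56 − 5 = 51 = 3·17.

Yes: 5 and 56.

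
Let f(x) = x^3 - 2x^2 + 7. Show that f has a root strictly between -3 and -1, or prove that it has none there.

f(-3) = -38 and f(-1) = 4, which have opposite signs.
f is continuous everywhere (it is a polynomial), in particular on [-3, -1].
By the Intermediate Value Theorem, f takes the value 0 somewhere in the open interval.

Yes, f has a root in the interval.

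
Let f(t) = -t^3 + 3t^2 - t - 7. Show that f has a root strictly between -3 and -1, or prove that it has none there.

f(-3) = 50 and f(-1) = -2, which have opposite signs.
As a polynomial, f is continuous on every closed interval.
By the Intermediate Value Theorem, f takes the value 0 somewhere in the open interval.

Yes, f has a root in the interval.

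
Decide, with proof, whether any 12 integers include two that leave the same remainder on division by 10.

Partition the integers by their residue mod 10; there are 10 classes.
With 12 integers and only 10 classes, the pigeonhole principle forces two of them, say a and b, into the same class.
That is, a and b leave the same remainder on division by 10, as claimed.

True.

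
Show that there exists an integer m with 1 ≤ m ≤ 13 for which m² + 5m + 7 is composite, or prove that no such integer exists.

At m = 9: 9² + 5·9 + 7 = 133 = 7·19, which is composite.

m = 9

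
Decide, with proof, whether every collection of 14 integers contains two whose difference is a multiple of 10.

True.

There are exactly 10 possible remainders on division by 10.
Placing 14 integers into 10 classes, some class receives at least two — say a and b.
Their difference a − b is then a multiple of 10.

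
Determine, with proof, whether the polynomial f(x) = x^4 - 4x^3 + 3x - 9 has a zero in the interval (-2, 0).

Yes, f has a root in the interval.

f(-2) = 33 and f(0) = -9, which have opposite signs.
f is continuous everywhere (it is a polynomial), in particular on [-2, 0].
By the Intermediate Value Theorem, f takes the value 0 somewhere in the open interval.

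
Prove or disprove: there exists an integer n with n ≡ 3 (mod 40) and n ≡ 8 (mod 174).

No, no such integer exists.

Reduce both congruences modulo 2, which divides 40 and 174: they say n ≡ 3 (mod 2) and n ≡ 8 (mod 2).
However 3 ≡ 1 and 8 ≡ 0 (mod 2), and 1 ≠ 0.
Hence the system has no solution.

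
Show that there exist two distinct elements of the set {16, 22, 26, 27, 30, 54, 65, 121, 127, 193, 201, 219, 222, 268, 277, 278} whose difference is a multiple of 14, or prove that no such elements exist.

The pair (16, 30) works.

Reduce each element mod 14: 16↦2, 22↦8, 26↦12, 27↦13, 30↦2, 54↦12, 65↦9, 121↦9, 127↦1, 193↦11, 201↦5, 219↦9, 222↦12, 268↦2, 277↦11, 278↦12. The residue 2 repeats (at 16 and 30), and 30 − 16 = 14 = 1·14.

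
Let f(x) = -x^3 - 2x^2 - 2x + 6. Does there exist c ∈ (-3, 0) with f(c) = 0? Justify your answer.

f(-3) = 21 and f(0) = 6, both positive.
f'(x) = -3x^2 - 4x - 2 has discriminant (-4)² − 4·(-3)·(-2) = -8 < 0, so f' has no real roots and is negative for every real x.
Hence f is strictly decreasing on ℝ, and in particular on [-3, 0]. A strictly monotone function with same-sign endpoint values stays positive on the whole interval, so f has no zero in (-3, 0).

No.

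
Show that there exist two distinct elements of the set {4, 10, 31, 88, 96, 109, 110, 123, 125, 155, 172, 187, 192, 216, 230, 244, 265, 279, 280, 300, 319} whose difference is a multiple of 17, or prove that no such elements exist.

Both 4 and 123 leave remainder 4 on division by 17; their difference 119 = 7·17 is a multiple of 17.

4 and 123 are such a pair.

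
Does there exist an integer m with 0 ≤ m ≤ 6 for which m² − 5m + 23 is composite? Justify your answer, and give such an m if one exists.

No, no such integer m in that range exists.

The values for m = 0, 1, …, 6 are 23, 19, 17, 17, 19, 23, 29, and each of these is prime.
So no value in the range makes the expression composite.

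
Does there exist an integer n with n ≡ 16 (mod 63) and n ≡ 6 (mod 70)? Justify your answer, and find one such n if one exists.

Both moduli are multiples of 7 = gcd(63, 70), so any solution would satisfy n ≡ 16 and n ≡ 6 modulo 7 simultaneously.
However 16 ≡ 2 and 6 ≡ 6 (mod 7), and 2 ≠ 6.
Therefore no such n exists.

No, no such integer exists.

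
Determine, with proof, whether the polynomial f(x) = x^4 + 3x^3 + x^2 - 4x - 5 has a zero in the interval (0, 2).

Such a root exists.

f(0) = -5 and f(2) = 31, which have opposite signs.
Since f is a polynomial it is continuous on [0, 2].
By the Intermediate Value Theorem f must vanish at some point of (0, 2).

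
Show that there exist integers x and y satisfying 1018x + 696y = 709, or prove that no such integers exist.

Any value of 1018x + 696y is a multiple of gcd(1018, 696) = 2.
However 709 leaves remainder 1 on division by 2.
So the equation is unsolvable over ℤ.

There are no such integers.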